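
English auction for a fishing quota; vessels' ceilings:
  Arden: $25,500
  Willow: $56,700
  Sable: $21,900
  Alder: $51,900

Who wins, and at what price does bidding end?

Sorting limits: 56,700 (Willow) > 51,900 (Alder) > 25,500 (Arden) > 21,900 (Sable)
Alder is the last rival to drop out, at $51,900; Willow remains and wins at that price.

Willow wins at $51,900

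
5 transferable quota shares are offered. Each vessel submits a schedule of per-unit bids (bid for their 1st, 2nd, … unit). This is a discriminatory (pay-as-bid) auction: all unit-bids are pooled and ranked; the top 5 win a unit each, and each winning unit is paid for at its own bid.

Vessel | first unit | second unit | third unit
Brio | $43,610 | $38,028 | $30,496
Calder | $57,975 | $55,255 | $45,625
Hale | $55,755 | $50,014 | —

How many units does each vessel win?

Calder 3, Hale 2

All unit-bids, highest first — top 5: 57,975 (Calder-1), 55,755 (Hale-1), 55,255 (Calder-2), 50,014 (Hale-2), 45,625 (Calder-3)
Next rejected bid: $43,610 (not a price — pay-as-bid).
Allocation: Calder 3, Hale 2.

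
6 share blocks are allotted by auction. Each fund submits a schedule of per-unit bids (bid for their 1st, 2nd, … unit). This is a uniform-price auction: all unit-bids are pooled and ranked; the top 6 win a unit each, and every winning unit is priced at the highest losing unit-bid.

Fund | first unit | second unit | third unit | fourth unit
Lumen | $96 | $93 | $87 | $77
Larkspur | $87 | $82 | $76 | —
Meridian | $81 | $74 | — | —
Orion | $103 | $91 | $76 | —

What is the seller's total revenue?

Pooled unit-bids ranked (top 6): 103 (Orion-1), 96 (Lumen-1), 93 (Lumen-2), 91 (Orion-2), 87 (Lumen-3), 87 (Larkspur-1)
First bid not allocated: $82.
Allocation: Larkspur 1, Lumen 3, Orion 2. Every unit priced at $82.
Revenue = 6 × 82 = $492.

Total revenue: $492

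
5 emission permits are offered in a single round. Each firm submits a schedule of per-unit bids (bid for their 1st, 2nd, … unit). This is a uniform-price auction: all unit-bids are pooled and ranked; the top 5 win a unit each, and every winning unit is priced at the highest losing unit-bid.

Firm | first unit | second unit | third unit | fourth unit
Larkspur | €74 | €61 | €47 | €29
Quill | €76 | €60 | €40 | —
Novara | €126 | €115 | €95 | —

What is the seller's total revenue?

Total revenue: €305

Merging the schedules and taking the best 5: 126 (Novara-1), 115 (Novara-2), 95 (Novara-3), 76 (Quill-1), 74 (Larkspur-1)
Highest rejected unit-bid = €61.
Allocation: Larkspur 1, Novara 3, Quill 1. Every unit priced at €61.
Revenue = 5 × 61 = €305.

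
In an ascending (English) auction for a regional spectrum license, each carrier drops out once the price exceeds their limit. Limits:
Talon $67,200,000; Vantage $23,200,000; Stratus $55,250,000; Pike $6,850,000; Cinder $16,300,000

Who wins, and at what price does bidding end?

Sorting limits: 67,200,000 (Talon) > 55,250,000 (Stratus) > 23,200,000 (Vantage) > 16,300,000 (Cinder) > 6,850,000 (Pike)
Once the price passes $55,250,000, only Talon is left; the hammer falls at Stratus's limit of $55,250,000.

Talon wins at $55,250,000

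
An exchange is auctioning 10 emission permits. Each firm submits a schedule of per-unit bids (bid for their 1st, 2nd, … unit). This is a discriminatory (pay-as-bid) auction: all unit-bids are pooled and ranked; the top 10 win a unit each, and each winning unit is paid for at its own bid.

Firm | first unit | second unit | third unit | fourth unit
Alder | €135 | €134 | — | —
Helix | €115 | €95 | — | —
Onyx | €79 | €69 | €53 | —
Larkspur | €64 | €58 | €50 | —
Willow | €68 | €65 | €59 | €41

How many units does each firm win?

Alder 2, Helix 2, Larkspur 1, Onyx 2, Willow 3

Pooled unit-bids ranked (top 10): 135 (Alder-1), 134 (Alder-2), 115 (Helix-1), 95 (Helix-2), 79 (Onyx-1), 69 (Onyx-2), 68 (Willow-1), 65 (Willow-2), 64 (Larkspur-1), 59 (Willow-3)
Next rejected bid: €58 (not a price — pay-as-bid).
Allocation: Alder 2, Helix 2, Larkspur 1, Onyx 2, Willow 3.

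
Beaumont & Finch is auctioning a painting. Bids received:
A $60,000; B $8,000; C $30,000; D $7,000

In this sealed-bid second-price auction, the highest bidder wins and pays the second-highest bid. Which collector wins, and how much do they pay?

Bids in order: 60,000 (A) > 30,000 (C) > 8,000 (B) > 7,000 (D)
Second-price: A pays C's bid of $30,000.

A pays $30,000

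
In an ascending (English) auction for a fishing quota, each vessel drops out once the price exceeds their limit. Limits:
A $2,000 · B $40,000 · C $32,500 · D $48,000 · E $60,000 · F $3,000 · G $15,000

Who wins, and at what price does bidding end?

Rule: the price rises until one bidder remains; the winner pays the price at which the last rival dropped out.
Sorting limits: 60,000 (E) > 48,000 (D) > 40,000 (B) > 32,500 (C) > 15,000 (G) > 3,000 (F) > …
Once the price passes $48,000, only E is left; the hammer falls at D's limit of $48,000.

E wins at $48,000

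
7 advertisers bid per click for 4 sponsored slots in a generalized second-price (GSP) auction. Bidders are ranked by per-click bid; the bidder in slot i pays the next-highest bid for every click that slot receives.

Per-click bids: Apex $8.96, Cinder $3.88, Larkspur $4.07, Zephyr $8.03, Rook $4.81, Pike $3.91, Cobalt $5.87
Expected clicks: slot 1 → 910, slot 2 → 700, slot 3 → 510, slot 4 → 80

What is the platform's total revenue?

Ranked by bid: $8.96 (Apex) > $8.03 (Zephyr) > $5.87 (Cobalt) > $4.81 (Rook) > $4.07 (Larkspur) > …
Slot 1: Apex pays $8.03 × 910 = $7307.30
Slot 2: Zephyr pays $5.87 × 700 = $4109.00
Slot 3: Cobalt pays $4.81 × 510 = $2453.10
Slot 4: Rook pays $4.07 × 80 = $325.60
Total = $14195.00

Total revenue: $14195.00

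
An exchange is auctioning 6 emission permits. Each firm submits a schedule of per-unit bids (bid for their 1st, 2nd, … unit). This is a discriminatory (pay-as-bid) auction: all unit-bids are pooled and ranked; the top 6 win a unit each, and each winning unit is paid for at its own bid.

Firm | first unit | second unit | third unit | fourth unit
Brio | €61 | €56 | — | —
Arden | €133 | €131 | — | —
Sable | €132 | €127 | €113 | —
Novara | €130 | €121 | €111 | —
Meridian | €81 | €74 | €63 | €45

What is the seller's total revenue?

Total revenue: €774

Merging the schedules and taking the best 6: 133 (Arden-1), 132 (Sable-1), 131 (Arden-2), 130 (Novara-1), 127 (Sable-2), 121 (Novara-2)
Next rejected bid: €113 (not a price — pay-as-bid).
Each winning unit pays its own bid.
Revenue = 133 + 132 + 131 + 130 + 127 + 121 = €774.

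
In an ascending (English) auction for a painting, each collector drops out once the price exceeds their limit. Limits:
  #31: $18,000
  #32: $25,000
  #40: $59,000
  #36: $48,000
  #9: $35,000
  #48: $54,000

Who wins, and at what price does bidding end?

Limits in order: 59,000 (#40) > 54,000 (#48) > 48,000 (#36) > 35,000 (#9) > 25,000 (#32) > 18,000 (#31)
Bidding ends when #48 exits at $54,000; #40 takes it.

#40 wins at $54,000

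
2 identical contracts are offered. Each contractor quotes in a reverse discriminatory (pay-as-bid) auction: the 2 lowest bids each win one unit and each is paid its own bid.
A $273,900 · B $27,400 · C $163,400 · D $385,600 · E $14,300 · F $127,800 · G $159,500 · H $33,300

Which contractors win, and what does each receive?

Ordering the bids: 14,300 (E), 27,400 (B), 33,300 (H), 127,800 (F), …
Lowest 2: E, B.
Each winner is paid its own bid: E $14,300, B $27,400.

E $14,300, B $27,400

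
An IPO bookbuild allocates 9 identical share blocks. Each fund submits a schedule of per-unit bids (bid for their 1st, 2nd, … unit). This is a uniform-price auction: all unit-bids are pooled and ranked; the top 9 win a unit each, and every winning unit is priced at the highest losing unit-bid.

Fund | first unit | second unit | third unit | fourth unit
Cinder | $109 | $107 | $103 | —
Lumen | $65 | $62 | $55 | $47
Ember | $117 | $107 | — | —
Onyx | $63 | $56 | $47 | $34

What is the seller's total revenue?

Total revenue: $495

Merging the schedules and taking the best 9: 117 (Ember-1), 109 (Cinder-1), 107 (Cinder-2), 107 (Ember-2), 103 (Cinder-3), 65 (Lumen-1), 63 (Onyx-1), 62 (Lumen-2), 56 (Onyx-2)
First bid not allocated: $55.
Allocation: Cinder 3, Ember 2, Lumen 2, Onyx 2. Every unit priced at $55.
Revenue = 9 × 55 = $495.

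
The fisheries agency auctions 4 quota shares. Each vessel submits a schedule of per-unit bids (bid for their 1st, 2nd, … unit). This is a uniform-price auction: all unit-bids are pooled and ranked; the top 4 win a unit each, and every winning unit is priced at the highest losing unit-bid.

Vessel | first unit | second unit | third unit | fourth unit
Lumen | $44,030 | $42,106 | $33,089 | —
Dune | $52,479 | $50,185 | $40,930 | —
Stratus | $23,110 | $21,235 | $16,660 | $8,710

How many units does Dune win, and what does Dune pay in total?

Dune: 2 units, pays $81,860

Merging the schedules and taking the best 4: 52,479 (Dune-1), 50,185 (Dune-2), 44,030 (Lumen-1), 42,106 (Lumen-2)
The (k+1)-th unit-bid is $40,930.
Dune wins 2 unit(s) at $40,930 each.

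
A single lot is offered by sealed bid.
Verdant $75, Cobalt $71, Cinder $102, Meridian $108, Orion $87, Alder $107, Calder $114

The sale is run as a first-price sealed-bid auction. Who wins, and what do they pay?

Sorting bids: 114 (Calder) > 108 (Meridian) > 107 (Alder) > 102 (Cinder) > 87 (Orion) > 75 (Verdant) > …
Calder is highest → pays own bid, $114.

Calder pays $114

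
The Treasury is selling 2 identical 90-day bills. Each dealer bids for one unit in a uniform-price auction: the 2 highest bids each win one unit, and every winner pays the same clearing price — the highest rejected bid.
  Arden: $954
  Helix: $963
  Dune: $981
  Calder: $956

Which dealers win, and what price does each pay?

Dune, Helix; each pays $956

Sorting: 981 (Dune), 963 (Helix), 956 (Calder), 954 (Arden)
Top 2: Dune, Helix.
Clearing price = highest rejected bid = $956.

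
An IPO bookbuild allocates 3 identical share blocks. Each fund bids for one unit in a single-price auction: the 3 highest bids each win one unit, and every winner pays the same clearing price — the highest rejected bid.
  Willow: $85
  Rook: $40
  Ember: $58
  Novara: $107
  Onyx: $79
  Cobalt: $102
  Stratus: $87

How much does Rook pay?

Ordering the bids: 107 (Novara), 102 (Cobalt), 87 (Stratus), 85 (Willow), 79 (Onyx), …
Top 3: Novara, Cobalt, Stratus.
First losing bid is Willow's $85, which sets the uniform price.
Rook does not win → pays $0.

Rook pays $0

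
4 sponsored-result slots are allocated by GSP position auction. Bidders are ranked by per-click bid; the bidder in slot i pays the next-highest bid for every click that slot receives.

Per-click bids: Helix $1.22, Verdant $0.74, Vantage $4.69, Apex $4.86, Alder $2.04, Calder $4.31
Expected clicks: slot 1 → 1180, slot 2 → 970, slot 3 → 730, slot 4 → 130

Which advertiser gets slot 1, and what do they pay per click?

Apex; $4.69 per click

Per-click bids in order: $4.86 (Apex) > $4.69 (Vantage) > $4.31 (Calder) > $2.04 (Alder) > $1.22 (Helix) > …
Slot 1 goes to the first-ranked bidder, Apex, who pays the next bid down: $4.69/click.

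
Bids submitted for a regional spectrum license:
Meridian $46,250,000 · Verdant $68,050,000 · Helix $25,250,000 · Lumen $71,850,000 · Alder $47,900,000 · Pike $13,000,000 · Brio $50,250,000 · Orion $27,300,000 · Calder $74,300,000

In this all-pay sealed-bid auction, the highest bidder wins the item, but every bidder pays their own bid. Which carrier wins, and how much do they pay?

Rule: the highest bidder wins the item, but every bidder pays their own bid.
Bids in order: 74,300,000 (Calder) > 71,850,000 (Lumen) > 68,050,000 (Verdant) > 50,250,000 (Brio) > 47,900,000 (Alder) > 46,250,000 (Meridian) > …
Calder is highest and takes the item; every bidder forfeits their bid.

Calder pays $74,300,000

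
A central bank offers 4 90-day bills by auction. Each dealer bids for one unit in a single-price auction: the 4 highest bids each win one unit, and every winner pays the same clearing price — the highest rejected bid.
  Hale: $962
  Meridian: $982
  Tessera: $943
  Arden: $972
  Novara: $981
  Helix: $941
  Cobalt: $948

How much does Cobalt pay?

Ordering the bids: 982 (Meridian), 981 (Novara), 972 (Arden), 962 (Hale), 948 (Cobalt), 943 (Tessera), …
Winners (4 units): Meridian, Novara, Arden, Hale.
First losing bid is Cobalt's $948, which sets the uniform price.
Cobalt does not win → pays $0.

Cobalt pays $0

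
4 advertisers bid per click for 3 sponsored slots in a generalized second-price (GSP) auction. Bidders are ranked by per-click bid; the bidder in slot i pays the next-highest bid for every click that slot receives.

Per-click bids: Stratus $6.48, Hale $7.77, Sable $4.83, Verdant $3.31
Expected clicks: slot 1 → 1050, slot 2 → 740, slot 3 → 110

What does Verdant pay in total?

Ranked by bid: $7.77 (Hale) > $6.48 (Stratus) > $4.83 (Sable) > $3.31 (Verdant)
Verdant ranks below slot 3 → no slot, pays nothing.

Verdant pays $0.00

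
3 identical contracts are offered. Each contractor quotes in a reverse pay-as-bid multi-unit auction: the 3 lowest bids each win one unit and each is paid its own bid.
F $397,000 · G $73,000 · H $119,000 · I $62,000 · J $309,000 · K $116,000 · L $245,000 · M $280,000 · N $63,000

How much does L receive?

Bids ranked low→high: 62,000 (I), 63,000 (N), 73,000 (G), 116,000 (K), 119,000 (H), …
Lowest 3: I, N, G.
L does not win → $0.

L is paid $0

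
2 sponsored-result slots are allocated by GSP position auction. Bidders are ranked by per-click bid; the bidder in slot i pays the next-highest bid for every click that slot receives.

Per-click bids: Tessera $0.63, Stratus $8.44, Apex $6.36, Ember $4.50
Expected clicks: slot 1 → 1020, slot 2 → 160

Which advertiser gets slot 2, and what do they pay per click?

Per-click bids in order: $8.44 (Stratus) > $6.36 (Apex) > $4.50 (Ember) > …
Slot 2 goes to the second-ranked bidder, Apex, who pays the next bid down: $4.50/click.

Apex; $4.50 per click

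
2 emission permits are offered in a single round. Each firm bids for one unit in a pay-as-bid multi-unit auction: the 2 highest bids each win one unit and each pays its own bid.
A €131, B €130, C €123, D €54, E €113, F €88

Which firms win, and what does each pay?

Sorting: 131 (A), 130 (B), 123 (C), 113 (E), …
Top 2: A, B.
Each winner pays its own bid: A €131, B €130.

A €131, B €130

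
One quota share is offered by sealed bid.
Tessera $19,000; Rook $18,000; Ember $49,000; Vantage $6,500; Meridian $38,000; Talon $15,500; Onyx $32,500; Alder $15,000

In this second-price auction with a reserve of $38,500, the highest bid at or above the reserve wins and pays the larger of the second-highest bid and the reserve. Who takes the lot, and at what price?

Sorting bids: 49,000 (Ember) > 38,000 (Meridian) > 32,500 (Onyx) > 19,000 (Tessera) > 18,000 (Rook) > 15,500 (Talon) > …
Ember has the top bid at or above the reserve ($49,000).
max(second-highest $38,000, reserve $38,500) = $38,500.

Ember pays $38,500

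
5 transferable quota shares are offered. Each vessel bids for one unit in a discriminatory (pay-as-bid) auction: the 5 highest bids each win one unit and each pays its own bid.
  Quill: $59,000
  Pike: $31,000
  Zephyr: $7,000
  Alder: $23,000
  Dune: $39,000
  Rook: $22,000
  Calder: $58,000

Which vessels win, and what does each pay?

Ordering the bids: 59,000 (Quill), 58,000 (Calder), 39,000 (Dune), 31,000 (Pike), 23,000 (Alder), 22,000 (Rook), 7,000 (Zephyr)
The 5 highest are Quill, Calder, Dune, Pike, Alder.
Each winner pays its own bid: Quill $59,000, Calder $58,000, Dune $39,000, Pike $31,000, Alder $23,000.

Quill $59,000, Calder $58,000, Dune $39,000, Pike $31,000, Alder $23,000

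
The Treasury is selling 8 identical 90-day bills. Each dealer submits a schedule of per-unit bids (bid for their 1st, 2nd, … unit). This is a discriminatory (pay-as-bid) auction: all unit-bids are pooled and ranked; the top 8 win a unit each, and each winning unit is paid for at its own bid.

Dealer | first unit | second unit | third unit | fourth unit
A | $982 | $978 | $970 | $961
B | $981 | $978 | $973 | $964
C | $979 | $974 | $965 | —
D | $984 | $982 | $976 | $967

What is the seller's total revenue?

Total revenue: $7,840

Merging the schedules and taking the best 8: 984 (D-1), 982 (A-1), 982 (D-2), 981 (B-1), 979 (C-1), 978 (A-2), 978 (B-2), 976 (D-3)
Next rejected bid: $974 (not a price — pay-as-bid).
Each winning unit pays its own bid.
Revenue = 984 + 982 + 982 + 981 + 979 + 978 + 978 + 976 = $7,840.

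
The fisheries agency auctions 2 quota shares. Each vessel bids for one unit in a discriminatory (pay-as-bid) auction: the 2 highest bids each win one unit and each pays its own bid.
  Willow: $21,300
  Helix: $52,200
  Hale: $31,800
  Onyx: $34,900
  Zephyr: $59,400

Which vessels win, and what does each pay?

Sorting: 59,400 (Zephyr), 52,200 (Helix), 34,900 (Onyx), 31,800 (Hale), …
The 2 highest are Zephyr, Helix.
Each winner pays its own bid: Zephyr $59,400, Helix $52,200.

Zephyr $59,400, Helix $52,200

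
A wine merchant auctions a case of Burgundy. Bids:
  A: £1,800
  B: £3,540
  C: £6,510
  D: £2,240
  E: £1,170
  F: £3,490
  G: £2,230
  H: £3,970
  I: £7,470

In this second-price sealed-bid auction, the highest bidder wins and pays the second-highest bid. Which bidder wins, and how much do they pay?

I pays £6,510

Bids in order: 7,470 (I) > 6,510 (C) > 3,970 (H) > 3,540 (B) > 3,490 (F) > 2,240 (D) > …
I wins with the highest bid; price is set by the runner-up at £6,510.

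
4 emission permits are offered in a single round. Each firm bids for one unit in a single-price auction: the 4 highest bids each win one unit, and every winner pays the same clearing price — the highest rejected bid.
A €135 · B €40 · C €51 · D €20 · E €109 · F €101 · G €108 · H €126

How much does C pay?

C pays €0

Ordering the bids: 135 (A), 126 (H), 109 (E), 108 (G), 101 (F), 51 (C), …
Winners (4 units): A, H, E, G.
Clearing price = highest rejected bid = €101.
C does not win → pays €0.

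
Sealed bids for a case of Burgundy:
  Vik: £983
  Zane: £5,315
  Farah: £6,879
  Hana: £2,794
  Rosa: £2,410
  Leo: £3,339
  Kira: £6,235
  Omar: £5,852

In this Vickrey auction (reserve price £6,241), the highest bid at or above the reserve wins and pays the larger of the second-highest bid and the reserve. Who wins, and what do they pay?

Vickrey auction (reserve price £6,241): the highest bid at or above the reserve wins and pays the larger of the second-highest bid and the reserve.
Bids in order: 6,879 (Farah) > 6,235 (Kira) > 5,852 (Omar) > 5,315 (Zane) > 3,339 (Leo) > 2,794 (Hana) > …
Highest eligible bid: Farah at £6,879.
Second-highest bid £6,235 is below the reserve £6,241, so the reserve binds → payment £6,241.

Farah pays £6,241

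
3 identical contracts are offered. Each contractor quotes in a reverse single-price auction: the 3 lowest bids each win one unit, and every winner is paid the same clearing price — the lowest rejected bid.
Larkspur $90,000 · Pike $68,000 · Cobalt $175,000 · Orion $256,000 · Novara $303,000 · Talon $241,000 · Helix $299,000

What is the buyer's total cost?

Total cost: $723,000

Sorting: 68,000 (Pike), 90,000 (Larkspur), 175,000 (Cobalt), 241,000 (Talon), 256,000 (Orion), …
Lowest 3: Pike, Larkspur, Cobalt.
Clearing price = lowest rejected bid = $241,000.
Total cost = 3 × $241,000 = $723,000.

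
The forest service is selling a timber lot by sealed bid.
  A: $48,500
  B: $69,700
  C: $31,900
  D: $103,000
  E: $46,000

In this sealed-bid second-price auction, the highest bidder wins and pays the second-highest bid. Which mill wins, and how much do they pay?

Sealed-bid second-price auction: the highest bidder wins and pays the second-highest bid.
Sorting bids: 103,000 (D) > 69,700 (B) > 48,500 (A) > 46,000 (E) > 31,900 (C)
Second-price: D pays B's bid of $69,700.

D pays $69,700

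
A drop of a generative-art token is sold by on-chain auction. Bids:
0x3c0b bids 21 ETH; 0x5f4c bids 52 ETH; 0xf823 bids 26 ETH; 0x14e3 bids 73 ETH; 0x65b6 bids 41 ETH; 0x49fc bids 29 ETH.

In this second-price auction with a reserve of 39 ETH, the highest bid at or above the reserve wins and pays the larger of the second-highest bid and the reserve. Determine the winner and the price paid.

0x14e3 pays 52 ETH

Bids in order: 73 (0x14e3) > 52 (0x5f4c) > 41 (0x65b6) > 29 (0x49fc) > 26 (0xf823) > 21 (0x3c0b)
Highest eligible bid: 0x14e3 at 73 ETH.
Second-highest bid 52 ETH exceeds the reserve 39 ETH → payment 52 ETH.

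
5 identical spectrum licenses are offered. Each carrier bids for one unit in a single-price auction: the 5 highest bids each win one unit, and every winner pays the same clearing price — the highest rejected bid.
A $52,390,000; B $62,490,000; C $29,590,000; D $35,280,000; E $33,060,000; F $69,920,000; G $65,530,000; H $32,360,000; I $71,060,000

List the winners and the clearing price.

Sorting: 71,060,000 (I), 69,920,000 (F), 65,530,000 (G), 62,490,000 (B), 52,390,000 (A), 35,280,000 (D), 33,060,000 (E), …
Top 5: I, F, G, B, A.
First losing bid is D's $35,280,000, which sets the uniform price.

I, F, G, B, A; each pays $35,280,000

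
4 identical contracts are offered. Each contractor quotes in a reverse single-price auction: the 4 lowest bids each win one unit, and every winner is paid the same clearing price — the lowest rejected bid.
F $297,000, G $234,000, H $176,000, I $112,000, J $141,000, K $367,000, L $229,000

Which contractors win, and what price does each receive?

Bids ranked low→high: 112,000 (I), 141,000 (J), 176,000 (H), 229,000 (L), 234,000 (G), 297,000 (F), …
Lowest 4: I, J, H, L.
Clearing price = lowest rejected bid = $234,000.

I, J, H, L; each is paid $234,000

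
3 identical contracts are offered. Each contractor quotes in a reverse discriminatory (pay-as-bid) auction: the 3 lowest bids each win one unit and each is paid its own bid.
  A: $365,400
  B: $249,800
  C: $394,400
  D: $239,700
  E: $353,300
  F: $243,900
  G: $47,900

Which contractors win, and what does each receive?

Sorting: 47,900 (G), 239,700 (D), 243,900 (F), 249,800 (B), 353,300 (E), …
The 3 lowest are G, D, F.
Each winner is paid its own bid: G $47,900, D $239,700, F $243,900.

G $47,900, D $239,700, F $243,900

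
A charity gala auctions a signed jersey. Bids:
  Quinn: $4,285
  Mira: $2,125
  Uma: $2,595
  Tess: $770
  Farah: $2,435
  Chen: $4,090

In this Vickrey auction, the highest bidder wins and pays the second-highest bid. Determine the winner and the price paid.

Quinn pays $4,090

Rule: the highest bidder wins and pays the second-highest bid.
Sorting bids: 4,285 (Quinn) > 4,090 (Chen) > 2,595 (Uma) > 2,435 (Farah) > 2,125 (Mira) > 770 (Tess)
Quinn wins with the highest bid; price is set by the runner-up at $4,090.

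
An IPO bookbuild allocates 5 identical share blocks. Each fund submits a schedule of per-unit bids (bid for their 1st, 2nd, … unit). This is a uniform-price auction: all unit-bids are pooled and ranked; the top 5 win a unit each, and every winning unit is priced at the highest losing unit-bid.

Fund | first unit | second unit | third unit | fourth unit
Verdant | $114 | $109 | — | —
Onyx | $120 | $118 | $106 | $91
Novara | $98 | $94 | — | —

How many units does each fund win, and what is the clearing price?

Onyx 3, Verdant 2; clearing price $98

All unit-bids, highest first — top 5: 120 (Onyx-1), 118 (Onyx-2), 114 (Verdant-1), 109 (Verdant-2), 106 (Onyx-3)
First bid not allocated: $98.
Allocation: Onyx 3, Verdant 2.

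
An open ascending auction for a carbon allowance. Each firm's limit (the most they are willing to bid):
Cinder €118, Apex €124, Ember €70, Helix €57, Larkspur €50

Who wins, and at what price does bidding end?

Apex wins at €118

Open ascending-bid auction: the price rises until one bidder remains; the winner pays the price at which the last rival dropped out.
Limits in order: 124 (Apex) > 118 (Cinder) > 70 (Ember) > 57 (Helix) > 50 (Larkspur)
Once the price passes €118, only Apex is left; the hammer falls at Cinder's limit of €118.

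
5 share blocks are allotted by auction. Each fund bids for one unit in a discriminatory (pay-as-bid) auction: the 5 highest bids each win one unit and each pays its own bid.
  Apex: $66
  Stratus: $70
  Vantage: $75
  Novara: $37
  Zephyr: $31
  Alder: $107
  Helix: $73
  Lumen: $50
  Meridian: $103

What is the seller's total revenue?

Ordering the bids: 107 (Alder), 103 (Meridian), 75 (Vantage), 73 (Helix), 70 (Stratus), 66 (Apex), 50 (Lumen), …
Top 5: Alder, Meridian, Vantage, Helix, Stratus.
Total revenue = 107 + 103 + 75 + 73 + 70 = $428.

Total revenue: $428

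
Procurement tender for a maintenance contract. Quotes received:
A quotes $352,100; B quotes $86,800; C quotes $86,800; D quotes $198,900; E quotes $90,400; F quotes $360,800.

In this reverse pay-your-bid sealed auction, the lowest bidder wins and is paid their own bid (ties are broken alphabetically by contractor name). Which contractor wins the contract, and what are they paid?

B is paid $86,800

Bids ranked: 86,800 (B) < 86,800 (C) < 90,400 (E) < 198,900 (D) < 352,100 (A) < 360,800 (F)
B and C tie at $86,800; tie-break gives it to B.
First-price: B is paid what they bid, $86,800.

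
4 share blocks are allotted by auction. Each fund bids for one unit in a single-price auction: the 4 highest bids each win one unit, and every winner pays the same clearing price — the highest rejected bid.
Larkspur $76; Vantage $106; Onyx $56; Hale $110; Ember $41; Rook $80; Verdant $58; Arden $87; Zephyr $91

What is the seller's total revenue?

Ordering the bids: 110 (Hale), 106 (Vantage), 91 (Zephyr), 87 (Arden), 80 (Rook), 76 (Larkspur), …
The 4 highest are Hale, Vantage, Zephyr, Arden.
Highest unsuccessful bid: $80 → clearing price.
Total revenue = 4 × $80 = $320.

Total revenue: $320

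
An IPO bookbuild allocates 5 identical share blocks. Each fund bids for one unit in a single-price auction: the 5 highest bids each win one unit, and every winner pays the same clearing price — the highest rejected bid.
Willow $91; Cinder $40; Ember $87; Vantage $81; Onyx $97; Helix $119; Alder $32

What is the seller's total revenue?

Sorting: 119 (Helix), 97 (Onyx), 91 (Willow), 87 (Ember), 81 (Vantage), 40 (Cinder), 32 (Alder)
The 5 highest are Helix, Onyx, Willow, Ember, Vantage.
Highest unsuccessful bid: $40 → clearing price.
Total revenue = 5 × $40 = $200.

Total revenue: $200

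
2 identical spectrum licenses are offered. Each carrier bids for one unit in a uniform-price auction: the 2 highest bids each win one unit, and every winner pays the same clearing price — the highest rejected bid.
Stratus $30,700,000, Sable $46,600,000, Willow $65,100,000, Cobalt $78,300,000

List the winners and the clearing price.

Cobalt, Willow; each pays $46,600,000

Ordering the bids: 78,300,000 (Cobalt), 65,100,000 (Willow), 46,600,000 (Sable), 30,700,000 (Stratus)
Winners (2 units): Cobalt, Willow.
First losing bid is Sable's $46,600,000, which sets the uniform price.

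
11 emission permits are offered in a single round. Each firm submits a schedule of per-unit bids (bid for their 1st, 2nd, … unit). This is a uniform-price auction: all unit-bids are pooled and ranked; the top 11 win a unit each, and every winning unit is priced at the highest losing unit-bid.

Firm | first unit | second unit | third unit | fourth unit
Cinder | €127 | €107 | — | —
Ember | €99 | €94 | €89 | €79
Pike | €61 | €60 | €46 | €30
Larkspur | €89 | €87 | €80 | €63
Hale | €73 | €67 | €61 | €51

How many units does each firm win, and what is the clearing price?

Cinder 2, Ember 4, Hale 2, Larkspur 3; clearing price €63

Merging the schedules and taking the best 11: 127 (Cinder-1), 107 (Cinder-2), 99 (Ember-1), 94 (Ember-2), 89 (Ember-3), 89 (Larkspur-1), 87 (Larkspur-2), 80 (Larkspur-3), 79 (Ember-4), 73 (Hale-1), 67 (Hale-2)
First bid not allocated: €63.
Allocation: Cinder 2, Ember 4, Hale 2, Larkspur 3.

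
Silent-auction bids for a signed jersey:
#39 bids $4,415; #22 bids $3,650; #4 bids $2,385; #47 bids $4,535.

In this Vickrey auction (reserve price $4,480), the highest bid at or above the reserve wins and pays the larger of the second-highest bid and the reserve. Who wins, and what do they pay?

#47 pays $4,480

Bids ranked: 4,535 (#47) > 4,415 (#39) > 3,650 (#22) > 2,385 (#4)
#47 has the top bid at or above the reserve ($4,535).
max(second-highest $4,415, reserve $4,480) = $4,480.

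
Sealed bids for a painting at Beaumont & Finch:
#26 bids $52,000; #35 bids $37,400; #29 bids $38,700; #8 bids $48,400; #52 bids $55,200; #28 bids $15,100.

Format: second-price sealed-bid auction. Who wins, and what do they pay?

Bids ranked: 55,200 (#52) > 52,000 (#26) > 48,400 (#8) > 38,700 (#29) > 37,400 (#35) > 15,100 (#28)
#52 is highest; pays the second-highest bid, $52,000.

#52 pays $52,000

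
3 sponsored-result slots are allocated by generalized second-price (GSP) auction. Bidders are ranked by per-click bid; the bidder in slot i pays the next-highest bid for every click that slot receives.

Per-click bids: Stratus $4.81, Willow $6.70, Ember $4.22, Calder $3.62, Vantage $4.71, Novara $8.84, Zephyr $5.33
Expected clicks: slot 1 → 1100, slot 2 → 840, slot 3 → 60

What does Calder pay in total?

Calder pays $0.00

Per-click bids in order: $8.84 (Novara) > $6.70 (Willow) > $5.33 (Zephyr) > $4.81 (Stratus) > …
Calder ranks below slot 3 → no slot, pays nothing.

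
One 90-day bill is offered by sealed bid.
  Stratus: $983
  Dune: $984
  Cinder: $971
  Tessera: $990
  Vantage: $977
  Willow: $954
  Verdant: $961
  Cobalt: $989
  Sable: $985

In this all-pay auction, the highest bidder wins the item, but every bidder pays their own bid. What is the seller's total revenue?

Sorting bids: 990 (Tessera) > 989 (Cobalt) > 985 (Sable) > 984 (Dune) > 983 (Stratus) > 977 (Vantage) > …
Tessera wins with the top bid; all bids are sunk regardless.
Every bidder forfeits their bid regardless of winning.
Revenue = 983 + 984 + 971 + 990 + 977 + 954 + 961 + 989 + 985 = $8,794.

Total revenue: $8,794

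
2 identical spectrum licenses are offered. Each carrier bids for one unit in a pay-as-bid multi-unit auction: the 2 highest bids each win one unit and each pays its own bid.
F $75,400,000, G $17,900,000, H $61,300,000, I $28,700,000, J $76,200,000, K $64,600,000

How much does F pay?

Ordering the bids: 76,200,000 (J), 75,400,000 (F), 64,600,000 (K), 61,300,000 (H), …
Winners (2 units): J, F.
F wins → own bid $75,400,000.

F pays $75,400,000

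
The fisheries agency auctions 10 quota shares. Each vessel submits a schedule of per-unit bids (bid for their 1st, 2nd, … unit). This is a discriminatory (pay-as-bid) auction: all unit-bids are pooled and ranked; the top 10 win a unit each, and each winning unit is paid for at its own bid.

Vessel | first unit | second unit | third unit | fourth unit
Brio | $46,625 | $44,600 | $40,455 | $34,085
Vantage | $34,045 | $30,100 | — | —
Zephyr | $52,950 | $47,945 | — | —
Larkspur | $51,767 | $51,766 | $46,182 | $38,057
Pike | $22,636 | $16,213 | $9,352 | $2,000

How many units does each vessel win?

Brio 4, Larkspur 4, Zephyr 2

All unit-bids, highest first — top 10: 52,950 (Zephyr-1), 51,767 (Larkspur-1), 51,766 (Larkspur-2), 47,945 (Zephyr-2), 46,625 (Brio-1), 46,182 (Larkspur-3), 44,600 (Brio-2), 40,455 (Brio-3), 38,057 (Larkspur-4), 34,085 (Brio-4)
Next rejected bid: $34,045 (not a price — pay-as-bid).
Allocation: Brio 4, Larkspur 4, Zephyr 2.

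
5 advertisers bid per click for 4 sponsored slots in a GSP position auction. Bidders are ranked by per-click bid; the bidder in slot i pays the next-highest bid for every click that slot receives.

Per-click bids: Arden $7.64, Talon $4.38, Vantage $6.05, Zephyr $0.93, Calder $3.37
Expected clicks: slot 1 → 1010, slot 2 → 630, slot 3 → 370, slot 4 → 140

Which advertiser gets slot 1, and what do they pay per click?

Ranked by bid: $7.64 (Arden) > $6.05 (Vantage) > $4.38 (Talon) > $3.37 (Calder) > $0.93 (Zephyr)
Slot 1 goes to the first-ranked bidder, Arden, who pays the next bid down: $6.05/click.

Arden; $6.05 per click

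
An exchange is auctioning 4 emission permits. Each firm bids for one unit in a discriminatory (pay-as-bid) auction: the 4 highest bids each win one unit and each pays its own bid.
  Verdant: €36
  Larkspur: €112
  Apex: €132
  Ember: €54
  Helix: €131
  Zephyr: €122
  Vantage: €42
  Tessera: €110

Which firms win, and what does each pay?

Apex €132, Helix €131, Zephyr €122, Larkspur €112

Sorting: 132 (Apex), 131 (Helix), 122 (Zephyr), 112 (Larkspur), 110 (Tessera), 54 (Ember), …
Top 4: Apex, Helix, Zephyr, Larkspur.
Each winner pays its own bid: Apex €132, Helix €131, Zephyr €122, Larkspur €112.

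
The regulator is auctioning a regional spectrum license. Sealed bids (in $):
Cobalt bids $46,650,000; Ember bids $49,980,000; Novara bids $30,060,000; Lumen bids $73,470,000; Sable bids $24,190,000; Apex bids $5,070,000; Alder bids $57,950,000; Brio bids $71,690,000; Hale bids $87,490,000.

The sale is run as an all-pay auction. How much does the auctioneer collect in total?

Total revenue: $446,550,000

Bids in order: 87,490,000 (Hale) > 73,470,000 (Lumen) > 71,690,000 (Brio) > 57,950,000 (Alder) > 49,980,000 (Ember) > 46,650,000 (Cobalt) > …
Hale wins with the top bid; all bids are sunk regardless.
Every bidder forfeits their bid regardless of winning.
Revenue = 46,650,000 + 49,980,000 + 30,060,000 + 73,470,000 + 24,190,000 + 5,070,000 + 57,950,000 + 71,690,000 + 87,490,000 = $446,550,000.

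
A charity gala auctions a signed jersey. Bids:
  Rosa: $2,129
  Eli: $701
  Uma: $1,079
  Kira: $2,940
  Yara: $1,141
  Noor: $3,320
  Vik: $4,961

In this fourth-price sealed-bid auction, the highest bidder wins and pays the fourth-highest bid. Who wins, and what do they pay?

Fourth-price sealed-bid auction: the highest bidder wins and pays the fourth-highest bid.
Sorting bids: 4,961 (Vik) > 3,320 (Noor) > 2,940 (Kira) > 2,129 (Rosa) > 1,141 (Yara) > 1,079 (Uma) > …
Vik is highest; pays the fourth-highest bid, $2,129.

Vik pays $2,129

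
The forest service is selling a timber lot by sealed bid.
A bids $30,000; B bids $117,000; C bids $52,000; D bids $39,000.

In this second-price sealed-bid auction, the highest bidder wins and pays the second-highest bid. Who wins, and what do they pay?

Bids ranked: 117,000 (B) > 52,000 (C) > 39,000 (D) > 30,000 (A)
B wins with the highest bid; price is set by the runner-up at $52,000.

B pays $52,000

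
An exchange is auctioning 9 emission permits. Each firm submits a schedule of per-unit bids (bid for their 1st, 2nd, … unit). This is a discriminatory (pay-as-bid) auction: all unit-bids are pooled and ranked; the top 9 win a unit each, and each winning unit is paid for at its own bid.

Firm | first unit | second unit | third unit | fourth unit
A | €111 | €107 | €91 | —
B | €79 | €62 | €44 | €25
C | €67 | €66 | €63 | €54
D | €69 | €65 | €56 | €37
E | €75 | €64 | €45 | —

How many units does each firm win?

All unit-bids, highest first — top 9: 111 (A-1), 107 (A-2), 91 (A-3), 79 (B-1), 75 (E-1), 69 (D-1), 67 (C-1), 66 (C-2), 65 (D-2)
Next rejected bid: €64 (not a price — pay-as-bid).
Allocation: A 3, B 1, C 2, D 2, E 1.

A 3, B 1, C 2, D 2, E 1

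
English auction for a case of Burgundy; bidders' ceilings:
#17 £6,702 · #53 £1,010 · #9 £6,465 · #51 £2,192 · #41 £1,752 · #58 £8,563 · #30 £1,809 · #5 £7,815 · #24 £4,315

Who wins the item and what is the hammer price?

Open ascending-bid auction: the price rises until one bidder remains; the winner pays the price at which the last rival dropped out.
Limits in order: 8,563 (#58) > 7,815 (#5) > 6,702 (#17) > 6,465 (#9) > 4,315 (#24) > 2,192 (#51) > …
Bidding ends when #5 exits at £7,815; #58 takes it.

#58 wins at £7,815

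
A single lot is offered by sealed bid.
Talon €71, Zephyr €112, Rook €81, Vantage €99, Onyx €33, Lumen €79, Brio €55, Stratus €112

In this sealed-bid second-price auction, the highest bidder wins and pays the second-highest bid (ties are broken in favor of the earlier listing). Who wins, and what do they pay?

Zephyr pays €112

Rule: the highest bidder wins and pays the second-highest bid.
Sorting bids: 112 (Zephyr) > 112 (Stratus) > 99 (Vantage) > 81 (Rook) > 79 (Lumen) > 71 (Talon) > …
Tie at €112 → Zephyr wins by tie-break.
Zephyr is highest; pays the second-highest bid, €112.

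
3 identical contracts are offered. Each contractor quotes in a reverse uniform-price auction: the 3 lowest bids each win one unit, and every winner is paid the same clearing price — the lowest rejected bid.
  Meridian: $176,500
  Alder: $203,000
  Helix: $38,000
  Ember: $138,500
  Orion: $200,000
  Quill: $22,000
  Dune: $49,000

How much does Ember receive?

Bids ranked low→high: 22,000 (Quill), 38,000 (Helix), 49,000 (Dune), 138,500 (Ember), 176,500 (Meridian), …
Lowest 3: Quill, Helix, Dune.
First losing bid is Ember's $138,500, which sets the uniform price.
Ember does not win → is paid $0.

Ember is paid $0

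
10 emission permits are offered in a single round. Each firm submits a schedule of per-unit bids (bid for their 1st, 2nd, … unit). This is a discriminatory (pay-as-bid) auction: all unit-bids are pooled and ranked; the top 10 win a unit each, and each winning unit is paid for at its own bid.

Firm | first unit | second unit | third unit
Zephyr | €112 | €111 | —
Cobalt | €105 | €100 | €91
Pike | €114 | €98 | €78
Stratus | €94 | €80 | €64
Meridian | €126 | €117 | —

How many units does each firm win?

Cobalt 3, Meridian 2, Pike 2, Stratus 1, Zephyr 2

Merging the schedules and taking the best 10: 126 (Meridian-1), 117 (Meridian-2), 114 (Pike-1), 112 (Zephyr-1), 111 (Zephyr-2), 105 (Cobalt-1), 100 (Cobalt-2), 98 (Pike-2), 94 (Stratus-1), 91 (Cobalt-3)
Next rejected bid: €80 (not a price — pay-as-bid).
Allocation: Cobalt 3, Meridian 2, Pike 2, Stratus 1, Zephyr 2.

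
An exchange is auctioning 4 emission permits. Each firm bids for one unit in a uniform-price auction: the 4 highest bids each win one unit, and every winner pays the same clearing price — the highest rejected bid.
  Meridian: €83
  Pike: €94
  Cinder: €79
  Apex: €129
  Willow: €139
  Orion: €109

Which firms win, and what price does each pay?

Willow, Apex, Orion, Pike; each pays €83

Sorting: 139 (Willow), 129 (Apex), 109 (Orion), 94 (Pike), 83 (Meridian), 79 (Cinder)
The 4 highest are Willow, Apex, Orion, Pike.
First losing bid is Meridian's €83, which sets the uniform price.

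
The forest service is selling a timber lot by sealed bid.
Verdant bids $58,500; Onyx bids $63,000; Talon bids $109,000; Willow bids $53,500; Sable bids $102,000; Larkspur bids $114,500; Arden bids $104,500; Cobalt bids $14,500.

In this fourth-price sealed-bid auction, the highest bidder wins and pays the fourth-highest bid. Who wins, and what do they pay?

Sorting bids: 114,500 (Larkspur) > 109,000 (Talon) > 104,500 (Arden) > 102,000 (Sable) > 63,000 (Onyx) > 58,500 (Verdant) > …
Larkspur is highest; pays the fourth-highest bid, $102,000.

Larkspur pays $102,000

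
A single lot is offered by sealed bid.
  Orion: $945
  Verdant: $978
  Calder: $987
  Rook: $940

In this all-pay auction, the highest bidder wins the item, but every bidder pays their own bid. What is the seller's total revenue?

Bids ranked: 987 (Calder) > 978 (Verdant) > 945 (Orion) > 940 (Rook)
Calder wins with the top bid; all bids are sunk regardless.
Every bidder forfeits their bid regardless of winning.
Revenue = 945 + 978 + 987 + 940 = $3,850.

Total revenue: $3,850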